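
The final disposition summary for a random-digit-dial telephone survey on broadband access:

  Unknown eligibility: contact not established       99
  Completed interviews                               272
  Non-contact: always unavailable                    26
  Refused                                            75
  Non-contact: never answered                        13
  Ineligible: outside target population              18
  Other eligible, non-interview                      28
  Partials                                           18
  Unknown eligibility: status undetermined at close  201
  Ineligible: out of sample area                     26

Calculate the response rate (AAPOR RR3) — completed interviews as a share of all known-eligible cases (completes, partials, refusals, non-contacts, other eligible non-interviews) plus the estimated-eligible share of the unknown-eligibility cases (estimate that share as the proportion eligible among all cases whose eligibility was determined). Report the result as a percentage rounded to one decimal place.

Non-contacts = 13 + 26 = 39
Undetermined eligibility = 99 + 201 = 300
Ineligible = 18 + 26 = 44
Num = 272
Determined eligible = 272 + 18 + 75 + 39 + 28 = 432
e = 432 / (432 + 44) = 432 / 476 = 0.9076
Eligible share of unknowns = 0.9076 × 300 = 272.28
Denom = 432 + 272.28 = 704.28
RR3 = 272 / 704.28 = 0.3862

38.6%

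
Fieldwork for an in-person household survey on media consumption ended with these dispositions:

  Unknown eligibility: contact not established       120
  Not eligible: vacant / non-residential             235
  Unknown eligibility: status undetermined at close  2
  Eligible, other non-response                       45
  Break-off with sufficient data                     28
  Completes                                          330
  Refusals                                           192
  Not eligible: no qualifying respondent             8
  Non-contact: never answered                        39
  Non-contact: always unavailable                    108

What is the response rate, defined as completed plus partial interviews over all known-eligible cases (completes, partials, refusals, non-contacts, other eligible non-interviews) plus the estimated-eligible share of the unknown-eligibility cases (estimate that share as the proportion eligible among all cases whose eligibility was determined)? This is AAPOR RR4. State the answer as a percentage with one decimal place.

42.9%

No contact after all attempts = 39 + 108 = 147
Undetermined eligibility = 120 + 2 = 122
Ineligible = 8 + 235 = 243
Top: 330 + 28 = 358
Eligible (known): 330 + 28 + 192 + 147 + 45 = 742
e = 742 / (742 + 243) = 742 / 985 = 0.7533
Estimated eligible among unknowns: 0.7533 × 122 = 91.90
Base: 742 + 91.90 = 833.90
RR4 = 358 / 833.90 = 0.4293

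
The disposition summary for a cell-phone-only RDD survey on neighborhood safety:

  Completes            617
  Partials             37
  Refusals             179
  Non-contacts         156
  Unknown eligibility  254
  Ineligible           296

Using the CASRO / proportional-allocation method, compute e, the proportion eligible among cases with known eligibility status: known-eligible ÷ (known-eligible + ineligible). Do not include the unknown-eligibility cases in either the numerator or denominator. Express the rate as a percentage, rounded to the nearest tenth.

77.0%

Determined eligible: 617 + 37 + 179 + 156 = 989
e = 989 / (989 + 296) = 989 / 1285 = 0.7696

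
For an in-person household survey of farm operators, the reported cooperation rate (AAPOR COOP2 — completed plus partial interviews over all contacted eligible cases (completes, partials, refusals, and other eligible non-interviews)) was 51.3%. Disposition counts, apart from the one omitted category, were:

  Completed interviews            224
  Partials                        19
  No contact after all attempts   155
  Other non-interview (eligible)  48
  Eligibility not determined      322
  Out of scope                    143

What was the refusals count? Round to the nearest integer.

Numerator = 224 + 19 = 243
COOP2 = 243 / D = 0.513
D = 243 / 0.513 = 473.7
Remaining denominator categories sum to 291
refusals = 473.7 − 291 ≈ 183

183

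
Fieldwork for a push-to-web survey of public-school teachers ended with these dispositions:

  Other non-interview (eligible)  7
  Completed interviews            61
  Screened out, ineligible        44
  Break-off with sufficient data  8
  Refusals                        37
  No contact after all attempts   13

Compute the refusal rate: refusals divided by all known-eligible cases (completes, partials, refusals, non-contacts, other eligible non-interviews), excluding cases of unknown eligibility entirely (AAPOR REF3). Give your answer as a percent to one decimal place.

Top: 37
Denom: 61 + 8 + 37 + 13 + 7 = 126
REF3 = 37 / 126 = 0.2937

29.4%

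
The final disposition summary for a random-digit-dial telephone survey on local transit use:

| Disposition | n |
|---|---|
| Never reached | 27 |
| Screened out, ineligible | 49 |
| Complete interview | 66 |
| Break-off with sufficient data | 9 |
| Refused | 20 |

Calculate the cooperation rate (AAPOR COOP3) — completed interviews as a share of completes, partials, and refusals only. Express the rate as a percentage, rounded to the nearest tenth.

Numerator: 66
Base: 66 + 9 + 20 = 95
COOP3 = 66 / 95 = 0.6947

69.5%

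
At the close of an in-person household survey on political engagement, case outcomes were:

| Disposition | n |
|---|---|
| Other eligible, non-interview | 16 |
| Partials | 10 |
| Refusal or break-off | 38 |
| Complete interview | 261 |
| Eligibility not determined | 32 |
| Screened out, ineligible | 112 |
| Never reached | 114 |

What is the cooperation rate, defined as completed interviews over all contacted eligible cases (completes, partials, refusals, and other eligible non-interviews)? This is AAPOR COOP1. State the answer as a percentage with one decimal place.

Num: 261
Denom: 261 + 10 + 38 + 16 = 325
COOP1 = 261 / 325 = 0.8031

80.3%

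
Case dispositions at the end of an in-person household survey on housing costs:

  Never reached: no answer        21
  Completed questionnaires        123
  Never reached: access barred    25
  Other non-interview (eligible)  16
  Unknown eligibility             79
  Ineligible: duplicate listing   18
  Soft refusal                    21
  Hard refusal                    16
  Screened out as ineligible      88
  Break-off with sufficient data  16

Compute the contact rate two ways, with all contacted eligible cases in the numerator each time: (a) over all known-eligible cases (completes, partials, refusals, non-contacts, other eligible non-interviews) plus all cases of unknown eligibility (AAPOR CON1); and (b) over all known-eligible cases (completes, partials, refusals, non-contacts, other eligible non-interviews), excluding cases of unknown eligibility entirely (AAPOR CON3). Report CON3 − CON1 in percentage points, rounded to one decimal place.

Declined to participate = 16 + 21 = 37
No answer / not reached = 21 + 25 = 46
Ineligible = 88 + 18 = 106
Top = 123 + 16 + 37 + 16 = 192
Base = 123 + 16 + 37 + 46 + 16 + 79 = 317
CON1 = 192 / 317 = 0.6057
Base = 123 + 16 + 37 + 46 + 16 = 238
CON3 = 192 / 238 = 0.8067
Difference = 80.67 − 60.57 = 20.10 percentage points

20.1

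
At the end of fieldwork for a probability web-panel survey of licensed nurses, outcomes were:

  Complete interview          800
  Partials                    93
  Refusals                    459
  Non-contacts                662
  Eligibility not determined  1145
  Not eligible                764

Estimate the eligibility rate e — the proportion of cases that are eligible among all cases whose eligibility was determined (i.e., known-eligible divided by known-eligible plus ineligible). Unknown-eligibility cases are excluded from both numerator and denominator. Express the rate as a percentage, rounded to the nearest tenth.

Eligible (known): 800 + 93 + 459 + 662 = 2014
e = 2014 / (2014 + 764) = 2014 / 2778 = 0.7250

72.5%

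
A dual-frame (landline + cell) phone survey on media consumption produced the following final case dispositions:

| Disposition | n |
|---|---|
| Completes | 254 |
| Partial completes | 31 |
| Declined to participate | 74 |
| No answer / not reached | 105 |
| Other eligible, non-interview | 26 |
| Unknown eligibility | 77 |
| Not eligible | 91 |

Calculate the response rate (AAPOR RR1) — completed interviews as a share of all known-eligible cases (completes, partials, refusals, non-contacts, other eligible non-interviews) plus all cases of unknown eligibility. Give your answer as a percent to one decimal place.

Numerator → 254
Base → 254 + 31 + 74 + 105 + 26 + 77 = 567
RR1 = 254 / 567 = 0.4480

44.8%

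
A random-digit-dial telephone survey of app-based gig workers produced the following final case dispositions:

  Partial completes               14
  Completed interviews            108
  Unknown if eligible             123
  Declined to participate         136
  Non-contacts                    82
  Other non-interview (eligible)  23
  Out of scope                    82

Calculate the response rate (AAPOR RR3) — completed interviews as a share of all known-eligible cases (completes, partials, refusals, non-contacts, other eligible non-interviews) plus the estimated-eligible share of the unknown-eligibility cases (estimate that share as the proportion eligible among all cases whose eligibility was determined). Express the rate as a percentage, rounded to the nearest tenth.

23.3%

Num = 108
Eligible (known) = 108 + 14 + 136 + 82 + 23 = 363
e = 363 / (363 + 82) = 363 / 445 = 0.8157
e × U = 0.8157 × 123 = 100.33
Denominator = 363 + 100.33 = 463.33
RR3 = 108 / 463.33 = 0.2331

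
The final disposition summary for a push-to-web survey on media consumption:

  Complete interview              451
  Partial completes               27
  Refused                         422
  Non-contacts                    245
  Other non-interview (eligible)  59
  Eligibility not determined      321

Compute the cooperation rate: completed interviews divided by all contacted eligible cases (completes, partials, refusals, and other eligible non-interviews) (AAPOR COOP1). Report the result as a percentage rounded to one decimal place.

Top: 451
Base: 451 + 27 + 422 + 59 = 959
COOP1 = 451 / 959 = 0.4703

47.0%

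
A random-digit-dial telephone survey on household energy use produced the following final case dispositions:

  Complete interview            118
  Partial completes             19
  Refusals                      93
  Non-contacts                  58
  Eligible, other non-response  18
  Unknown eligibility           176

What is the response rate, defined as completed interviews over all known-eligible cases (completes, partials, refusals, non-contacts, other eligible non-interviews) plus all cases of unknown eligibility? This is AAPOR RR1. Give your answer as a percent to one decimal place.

Num: 118
Denominator: 118 + 19 + 93 + 58 + 18 + 176 = 482
RR1 = 118 / 482 = 0.2448

24.5%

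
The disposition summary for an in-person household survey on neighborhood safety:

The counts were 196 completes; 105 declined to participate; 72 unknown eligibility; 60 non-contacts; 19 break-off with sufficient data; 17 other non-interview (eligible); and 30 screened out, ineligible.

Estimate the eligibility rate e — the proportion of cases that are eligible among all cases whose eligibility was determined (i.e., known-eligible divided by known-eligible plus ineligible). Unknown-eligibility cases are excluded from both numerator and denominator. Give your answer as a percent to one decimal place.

93.0%

Known eligible: 196 + 19 + 105 + 60 + 17 = 397
e = 397 / (397 + 30) = 397 / 427 = 0.9297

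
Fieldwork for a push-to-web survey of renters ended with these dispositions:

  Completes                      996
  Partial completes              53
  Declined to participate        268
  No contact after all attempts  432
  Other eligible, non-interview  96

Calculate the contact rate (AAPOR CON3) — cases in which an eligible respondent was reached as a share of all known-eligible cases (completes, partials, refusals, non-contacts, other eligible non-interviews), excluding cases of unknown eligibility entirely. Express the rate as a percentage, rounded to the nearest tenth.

76.6%

Num → 996 + 53 + 268 + 96 = 1413
Base → 996 + 53 + 268 + 432 + 96 = 1845
CON3 = 1413 / 1845 = 0.7659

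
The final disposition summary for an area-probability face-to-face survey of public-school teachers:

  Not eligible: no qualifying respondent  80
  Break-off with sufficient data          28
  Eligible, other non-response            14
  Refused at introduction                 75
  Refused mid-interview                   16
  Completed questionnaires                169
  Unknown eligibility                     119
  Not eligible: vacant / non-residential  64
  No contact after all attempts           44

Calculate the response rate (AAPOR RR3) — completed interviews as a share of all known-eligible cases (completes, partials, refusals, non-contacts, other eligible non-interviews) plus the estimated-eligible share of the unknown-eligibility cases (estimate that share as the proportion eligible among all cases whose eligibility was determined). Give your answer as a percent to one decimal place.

39.3%

Refused = 75 + 16 = 91
Screened out, ineligible = 80 + 64 = 144
Top = 169
Known eligible = 169 + 28 + 91 + 44 + 14 = 346
e = 346 / (346 + 144) = 346 / 490 = 0.7061
Eligible share of unknowns = 0.7061 × 119 = 84.03
Base = 346 + 84.03 = 430.03
RR3 = 169 / 430.03 = 0.3930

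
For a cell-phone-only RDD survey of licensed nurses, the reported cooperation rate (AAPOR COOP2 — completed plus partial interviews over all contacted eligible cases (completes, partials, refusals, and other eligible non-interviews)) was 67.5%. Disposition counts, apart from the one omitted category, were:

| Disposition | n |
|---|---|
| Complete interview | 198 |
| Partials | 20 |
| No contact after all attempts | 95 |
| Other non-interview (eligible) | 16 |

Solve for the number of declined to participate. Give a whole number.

89

Top → 198 + 20 = 218
COOP2 = 218 / D = 0.675
D = 218 / 0.675 = 323.0
Other denominator terms total 234
declined to participate = 323.0 − 234 ≈ 89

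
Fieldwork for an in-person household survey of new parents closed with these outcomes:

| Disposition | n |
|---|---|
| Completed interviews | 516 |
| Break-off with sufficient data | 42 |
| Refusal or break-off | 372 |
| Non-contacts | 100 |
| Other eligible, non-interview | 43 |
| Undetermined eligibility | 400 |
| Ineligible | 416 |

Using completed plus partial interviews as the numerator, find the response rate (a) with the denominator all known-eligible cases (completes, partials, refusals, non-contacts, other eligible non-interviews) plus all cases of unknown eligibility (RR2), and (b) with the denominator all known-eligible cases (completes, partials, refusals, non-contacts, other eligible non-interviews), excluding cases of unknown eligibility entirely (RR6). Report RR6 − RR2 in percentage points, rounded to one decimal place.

Num: 516 + 42 = 558
Denominator: 516 + 42 + 372 + 100 + 43 + 400 = 1473
RR2 = 558 / 1473 = 0.3788
Denominator: 516 + 42 + 372 + 100 + 43 = 1073
RR6 = 558 / 1073 = 0.5200
Difference = 52.00 − 37.88 = 14.12 percentage points

14.1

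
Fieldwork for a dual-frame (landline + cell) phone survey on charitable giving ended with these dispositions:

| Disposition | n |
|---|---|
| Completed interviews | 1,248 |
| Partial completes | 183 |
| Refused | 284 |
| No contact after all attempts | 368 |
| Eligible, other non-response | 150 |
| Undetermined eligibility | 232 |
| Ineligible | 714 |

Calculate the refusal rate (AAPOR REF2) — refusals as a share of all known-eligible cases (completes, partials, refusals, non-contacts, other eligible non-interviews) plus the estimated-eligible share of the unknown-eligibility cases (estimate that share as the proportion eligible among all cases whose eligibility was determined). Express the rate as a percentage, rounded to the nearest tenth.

Top → 284
Determined eligible → 1248 + 183 + 284 + 368 + 150 = 2233
e = 2233 / (2233 + 714) = 2233 / 2947 = 0.7577
Eligible share of unknowns → 0.7577 × 232 = 175.79
Denom → 2233 + 175.79 = 2408.79
REF2 = 284 / 2408.79 = 0.1179

11.8%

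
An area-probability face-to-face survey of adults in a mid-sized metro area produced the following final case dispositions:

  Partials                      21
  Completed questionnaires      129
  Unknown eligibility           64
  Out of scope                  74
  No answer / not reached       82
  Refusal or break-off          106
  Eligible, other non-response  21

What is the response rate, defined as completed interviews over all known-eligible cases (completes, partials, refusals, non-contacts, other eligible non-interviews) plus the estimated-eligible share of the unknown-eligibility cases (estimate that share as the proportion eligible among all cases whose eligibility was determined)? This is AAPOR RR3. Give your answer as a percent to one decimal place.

31.3%

Top: 129
Determined eligible: 129 + 21 + 106 + 82 + 21 = 359
e = 359 / (359 + 74) = 359 / 433 = 0.8291
Eligible share of unknowns: 0.8291 × 64 = 53.06
Denominator: 359 + 53.06 = 412.06
RR3 = 129 / 412.06 = 0.3131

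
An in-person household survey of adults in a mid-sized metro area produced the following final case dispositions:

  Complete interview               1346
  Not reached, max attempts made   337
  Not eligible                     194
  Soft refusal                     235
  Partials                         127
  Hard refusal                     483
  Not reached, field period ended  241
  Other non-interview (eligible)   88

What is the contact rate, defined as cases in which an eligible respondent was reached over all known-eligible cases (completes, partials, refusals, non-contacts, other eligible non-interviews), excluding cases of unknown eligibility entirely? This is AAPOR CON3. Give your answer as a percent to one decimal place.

Refusal or break-off = 483 + 235 = 718
Non-contacts = 241 + 337 = 578
Num → 1346 + 127 + 718 + 88 = 2279
Denom → 1346 + 127 + 718 + 578 + 88 = 2857
CON3 = 2279 / 2857 = 0.7977

79.8%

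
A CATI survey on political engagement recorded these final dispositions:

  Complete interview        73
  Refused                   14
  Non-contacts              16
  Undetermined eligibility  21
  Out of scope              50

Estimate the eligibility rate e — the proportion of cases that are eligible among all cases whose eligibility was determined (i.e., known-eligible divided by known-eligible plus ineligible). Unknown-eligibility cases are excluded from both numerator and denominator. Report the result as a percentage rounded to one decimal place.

67.3%

Eligible (known) = 73 + 14 + 16 = 103
e = 103 / (103 + 50) = 103 / 153 = 0.6732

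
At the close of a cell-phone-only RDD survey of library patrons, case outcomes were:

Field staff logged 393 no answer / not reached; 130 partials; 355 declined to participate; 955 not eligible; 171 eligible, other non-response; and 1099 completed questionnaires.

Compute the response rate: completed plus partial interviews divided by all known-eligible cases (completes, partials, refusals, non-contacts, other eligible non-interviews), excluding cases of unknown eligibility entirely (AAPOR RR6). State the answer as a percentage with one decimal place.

Num = 1099 + 130 = 1229
Base = 1099 + 130 + 355 + 393 + 171 = 2148
RR6 = 1229 / 2148 = 0.5722

57.2%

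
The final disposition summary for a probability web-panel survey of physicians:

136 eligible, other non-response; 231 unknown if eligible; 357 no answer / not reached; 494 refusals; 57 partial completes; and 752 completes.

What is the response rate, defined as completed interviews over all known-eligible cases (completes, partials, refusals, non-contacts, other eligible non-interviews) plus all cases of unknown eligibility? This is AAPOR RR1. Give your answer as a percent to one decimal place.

37.1%

Top = 752
Denominator = 752 + 57 + 494 + 357 + 136 + 231 = 2027
RR1 = 752 / 2027 = 0.3710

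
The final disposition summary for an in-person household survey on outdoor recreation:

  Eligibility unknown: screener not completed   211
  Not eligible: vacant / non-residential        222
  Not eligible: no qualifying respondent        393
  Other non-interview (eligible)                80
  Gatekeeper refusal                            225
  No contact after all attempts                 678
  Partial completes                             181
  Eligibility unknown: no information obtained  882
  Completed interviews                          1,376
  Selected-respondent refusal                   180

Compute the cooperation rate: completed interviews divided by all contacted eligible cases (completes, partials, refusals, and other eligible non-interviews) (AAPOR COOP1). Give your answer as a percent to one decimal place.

Refusals = 225 + 180 = 405
Undetermined eligibility = 211 + 882 = 1093
Screened out, ineligible = 393 + 222 = 615
Numerator → 1376
Denominator → 1376 + 181 + 405 + 80 = 2042
COOP1 = 1376 / 2042 = 0.6738

67.4%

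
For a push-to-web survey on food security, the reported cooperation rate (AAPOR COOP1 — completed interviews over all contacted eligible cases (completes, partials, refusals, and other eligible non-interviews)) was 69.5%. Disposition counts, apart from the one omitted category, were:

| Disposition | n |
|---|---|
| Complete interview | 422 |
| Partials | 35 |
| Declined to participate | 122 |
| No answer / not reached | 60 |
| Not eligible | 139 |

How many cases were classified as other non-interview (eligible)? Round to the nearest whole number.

28

COOP1 = 422 / D = 0.695
D = 422 / 0.695 = 607.2
Remaining denominator categories sum to 579
other non-interview (eligible) = 607.2 − 579 ≈ 28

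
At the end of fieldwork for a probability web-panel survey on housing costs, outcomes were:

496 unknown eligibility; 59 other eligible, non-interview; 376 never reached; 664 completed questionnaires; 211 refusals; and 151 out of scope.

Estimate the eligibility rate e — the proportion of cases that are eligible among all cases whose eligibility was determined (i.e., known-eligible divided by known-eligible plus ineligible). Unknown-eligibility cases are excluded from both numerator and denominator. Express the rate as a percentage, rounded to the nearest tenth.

Determined eligible = 664 + 211 + 376 + 59 = 1310
e = 1310 / (1310 + 151) = 1310 / 1461 = 0.8966

89.7%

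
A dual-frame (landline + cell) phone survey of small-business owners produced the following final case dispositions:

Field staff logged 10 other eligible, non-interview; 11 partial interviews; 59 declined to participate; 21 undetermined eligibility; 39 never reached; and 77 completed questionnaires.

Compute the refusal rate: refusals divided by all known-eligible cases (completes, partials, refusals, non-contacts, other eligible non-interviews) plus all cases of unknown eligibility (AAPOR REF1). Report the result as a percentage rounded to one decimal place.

Numerator → 59
Denominator → 77 + 11 + 59 + 39 + 10 + 21 = 217
REF1 = 59 / 217 = 0.2719

27.2%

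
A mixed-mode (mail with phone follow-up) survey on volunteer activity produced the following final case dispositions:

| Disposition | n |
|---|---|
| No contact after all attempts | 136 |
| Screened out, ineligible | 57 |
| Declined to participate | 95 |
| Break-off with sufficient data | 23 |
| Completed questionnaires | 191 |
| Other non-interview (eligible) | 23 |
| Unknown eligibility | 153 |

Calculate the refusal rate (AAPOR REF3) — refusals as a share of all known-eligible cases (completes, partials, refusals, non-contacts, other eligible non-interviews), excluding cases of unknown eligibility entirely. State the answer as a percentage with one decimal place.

Top → 95
Denom → 191 + 23 + 95 + 136 + 23 = 468
REF3 = 95 / 468 = 0.2030

20.3%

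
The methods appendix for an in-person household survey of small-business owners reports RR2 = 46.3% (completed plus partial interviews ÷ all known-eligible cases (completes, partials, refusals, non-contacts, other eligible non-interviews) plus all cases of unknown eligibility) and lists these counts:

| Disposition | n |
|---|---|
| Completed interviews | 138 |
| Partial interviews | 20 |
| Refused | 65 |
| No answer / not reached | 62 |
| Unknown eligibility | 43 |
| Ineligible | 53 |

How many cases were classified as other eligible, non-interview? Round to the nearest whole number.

Num: 138 + 20 = 158
RR2 = 158 / D = 0.463
D = 158 / 0.463 = 341.3
Other denominator terms total 328
other eligible, non-interview = 341.3 − 328 ≈ 13

13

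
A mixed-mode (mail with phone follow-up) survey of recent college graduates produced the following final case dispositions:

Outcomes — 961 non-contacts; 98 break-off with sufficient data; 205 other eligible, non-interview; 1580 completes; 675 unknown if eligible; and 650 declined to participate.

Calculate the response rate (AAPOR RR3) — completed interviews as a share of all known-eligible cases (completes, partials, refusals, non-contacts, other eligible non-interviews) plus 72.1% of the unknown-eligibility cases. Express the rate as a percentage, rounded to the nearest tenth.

39.7%

Top: 1580
Known eligible: 1580 + 98 + 650 + 961 + 205 = 3494
e × U: 0.7210 × 675 = 486.67
Denom: 3494 + 486.67 = 3980.67
RR3 = 1580 / 3980.67 = 0.3969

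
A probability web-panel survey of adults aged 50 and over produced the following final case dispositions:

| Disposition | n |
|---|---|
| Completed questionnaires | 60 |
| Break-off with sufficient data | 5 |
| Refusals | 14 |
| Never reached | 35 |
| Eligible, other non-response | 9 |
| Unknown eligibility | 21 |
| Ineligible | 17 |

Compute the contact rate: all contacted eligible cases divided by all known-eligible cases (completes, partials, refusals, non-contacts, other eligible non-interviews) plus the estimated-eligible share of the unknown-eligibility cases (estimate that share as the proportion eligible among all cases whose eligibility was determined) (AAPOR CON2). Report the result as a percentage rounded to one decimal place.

Num = 60 + 5 + 14 + 9 = 88
Determined eligible = 60 + 5 + 14 + 35 + 9 = 123
e = 123 / (123 + 17) = 123 / 140 = 0.8786
Estimated eligible among unknowns = 0.8786 × 21 = 18.45
Base = 123 + 18.45 = 141.45
CON2 = 88 / 141.45 = 0.6221

62.2%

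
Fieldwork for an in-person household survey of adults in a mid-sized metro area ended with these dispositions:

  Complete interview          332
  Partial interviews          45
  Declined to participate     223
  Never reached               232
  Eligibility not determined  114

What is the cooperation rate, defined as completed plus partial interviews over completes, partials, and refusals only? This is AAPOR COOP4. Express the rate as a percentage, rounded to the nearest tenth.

62.8%

Top → 332 + 45 = 377
Denominator → 332 + 45 + 223 = 600
COOP4 = 377 / 600 = 0.6283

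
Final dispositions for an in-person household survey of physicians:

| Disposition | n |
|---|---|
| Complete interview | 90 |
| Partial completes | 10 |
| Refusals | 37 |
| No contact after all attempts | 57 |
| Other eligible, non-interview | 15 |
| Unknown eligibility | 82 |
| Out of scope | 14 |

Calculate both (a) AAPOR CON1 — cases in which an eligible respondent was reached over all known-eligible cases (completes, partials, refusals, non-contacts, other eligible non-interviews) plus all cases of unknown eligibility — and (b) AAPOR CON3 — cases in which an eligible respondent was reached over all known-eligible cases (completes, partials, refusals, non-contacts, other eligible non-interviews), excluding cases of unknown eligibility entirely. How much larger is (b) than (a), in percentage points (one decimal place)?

20.5

Num → 90 + 10 + 37 + 15 = 152
Denominator → 90 + 10 + 37 + 57 + 15 + 82 = 291
CON1 = 152 / 291 = 0.5223
Denominator → 90 + 10 + 37 + 57 + 15 = 209
CON3 = 152 / 209 = 0.7273
Difference = 72.73 − 52.23 = 20.50 percentage points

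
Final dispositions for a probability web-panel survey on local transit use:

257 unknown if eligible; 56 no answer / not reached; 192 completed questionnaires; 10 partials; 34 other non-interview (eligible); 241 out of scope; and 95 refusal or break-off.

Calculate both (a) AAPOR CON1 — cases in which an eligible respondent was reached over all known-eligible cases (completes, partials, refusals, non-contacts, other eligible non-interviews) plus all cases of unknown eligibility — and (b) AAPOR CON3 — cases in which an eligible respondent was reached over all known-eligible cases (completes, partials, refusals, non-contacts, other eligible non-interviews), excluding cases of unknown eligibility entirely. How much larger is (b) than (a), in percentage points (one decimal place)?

Top: 192 + 10 + 95 + 34 = 331
Denominator: 192 + 10 + 95 + 56 + 34 + 257 = 644
CON1 = 331 / 644 = 0.5140
Denominator: 192 + 10 + 95 + 56 + 34 = 387
CON3 = 331 / 387 = 0.8553
Difference = 85.53 − 51.40 = 34.13 percentage points

34.1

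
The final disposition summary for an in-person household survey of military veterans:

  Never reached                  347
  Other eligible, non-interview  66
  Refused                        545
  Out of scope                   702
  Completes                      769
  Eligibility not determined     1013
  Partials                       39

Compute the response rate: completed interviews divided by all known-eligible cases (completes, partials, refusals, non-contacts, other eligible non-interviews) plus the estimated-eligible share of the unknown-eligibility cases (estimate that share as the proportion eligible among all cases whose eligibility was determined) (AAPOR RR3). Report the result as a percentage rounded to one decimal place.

Num → 769
Known eligible → 769 + 39 + 545 + 347 + 66 = 1766
e = 1766 / (1766 + 702) = 1766 / 2468 = 0.7156
Eligible share of unknowns → 0.7156 × 1013 = 724.90
Base → 1766 + 724.90 = 2490.90
RR3 = 769 / 2490.90 = 0.3087

30.9%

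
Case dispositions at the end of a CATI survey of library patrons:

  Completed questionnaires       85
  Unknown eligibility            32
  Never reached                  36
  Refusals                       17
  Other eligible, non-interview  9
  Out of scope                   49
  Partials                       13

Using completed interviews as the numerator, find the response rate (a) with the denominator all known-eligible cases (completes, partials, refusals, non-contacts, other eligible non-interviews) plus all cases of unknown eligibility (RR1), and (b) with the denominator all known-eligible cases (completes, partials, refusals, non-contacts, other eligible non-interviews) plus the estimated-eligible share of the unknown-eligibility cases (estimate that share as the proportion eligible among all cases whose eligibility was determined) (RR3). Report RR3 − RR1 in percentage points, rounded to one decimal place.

Top: 85
Base: 85 + 13 + 17 + 36 + 9 + 32 = 192
RR1 = 85 / 192 = 0.4427
Known eligible: 85 + 13 + 17 + 36 + 9 = 160
e = 160 / (160 + 49) = 160 / 209 = 0.7656
Eligible share of unknowns: 0.7656 × 32 = 24.50
Base: 160 + 24.50 = 184.50
RR3 = 85 / 184.50 = 0.4607
Difference = 46.07 − 44.27 = 1.80 percentage points

1.8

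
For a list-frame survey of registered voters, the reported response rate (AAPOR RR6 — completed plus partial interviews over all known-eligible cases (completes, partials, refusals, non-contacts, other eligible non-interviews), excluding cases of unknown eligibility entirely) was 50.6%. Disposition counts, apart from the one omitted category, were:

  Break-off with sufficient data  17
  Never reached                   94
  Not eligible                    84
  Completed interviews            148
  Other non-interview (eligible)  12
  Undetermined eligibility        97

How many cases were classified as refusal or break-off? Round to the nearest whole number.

Top → 148 + 17 = 165
RR6 = 165 / D = 0.506
D = 165 / 0.506 = 326.1
Other denominator terms total 271
refusal or break-off = 326.1 − 271 ≈ 55

55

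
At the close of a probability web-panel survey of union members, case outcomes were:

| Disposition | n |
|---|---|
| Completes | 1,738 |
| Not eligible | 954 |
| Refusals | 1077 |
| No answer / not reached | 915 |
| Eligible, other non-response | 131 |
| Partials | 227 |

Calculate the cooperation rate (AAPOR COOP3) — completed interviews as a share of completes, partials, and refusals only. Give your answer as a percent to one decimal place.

57.1%

Top → 1738
Denom → 1738 + 227 + 1077 = 3042
COOP3 = 1738 / 3042 = 0.5713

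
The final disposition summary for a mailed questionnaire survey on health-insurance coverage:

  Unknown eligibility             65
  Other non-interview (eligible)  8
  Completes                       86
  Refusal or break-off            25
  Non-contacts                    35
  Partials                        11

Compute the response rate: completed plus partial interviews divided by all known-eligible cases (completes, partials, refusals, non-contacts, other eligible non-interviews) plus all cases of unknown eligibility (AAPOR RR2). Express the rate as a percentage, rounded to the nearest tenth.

Top = 86 + 11 = 97
Denominator = 86 + 11 + 25 + 35 + 8 + 65 = 230
RR2 = 97 / 230 = 0.4217

42.2%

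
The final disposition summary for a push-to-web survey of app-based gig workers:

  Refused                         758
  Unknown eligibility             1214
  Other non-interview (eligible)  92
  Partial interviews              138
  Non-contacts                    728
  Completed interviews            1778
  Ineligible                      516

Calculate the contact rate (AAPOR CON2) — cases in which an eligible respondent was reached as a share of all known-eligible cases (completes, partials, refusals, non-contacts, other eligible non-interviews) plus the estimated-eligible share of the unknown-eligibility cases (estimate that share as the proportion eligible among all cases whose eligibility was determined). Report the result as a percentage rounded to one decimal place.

Num: 1778 + 138 + 758 + 92 = 2766
Known eligible: 1778 + 138 + 758 + 728 + 92 = 3494
e = 3494 / (3494 + 516) = 3494 / 4010 = 0.8713
Eligible share of unknowns: 0.8713 × 1214 = 1057.76
Denom: 3494 + 1057.76 = 4551.76
CON2 = 2766 / 4551.76 = 0.6077

60.8%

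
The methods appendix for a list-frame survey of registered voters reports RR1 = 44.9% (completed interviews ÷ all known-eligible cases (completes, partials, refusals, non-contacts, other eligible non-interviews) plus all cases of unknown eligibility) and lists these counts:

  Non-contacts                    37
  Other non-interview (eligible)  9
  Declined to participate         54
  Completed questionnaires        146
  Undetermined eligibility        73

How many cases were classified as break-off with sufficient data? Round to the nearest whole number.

6

RR1 = 146 / D = 0.449
D = 146 / 0.449 = 325.2
Other denominator terms total 319
break-off with sufficient data = 325.2 − 319 ≈ 6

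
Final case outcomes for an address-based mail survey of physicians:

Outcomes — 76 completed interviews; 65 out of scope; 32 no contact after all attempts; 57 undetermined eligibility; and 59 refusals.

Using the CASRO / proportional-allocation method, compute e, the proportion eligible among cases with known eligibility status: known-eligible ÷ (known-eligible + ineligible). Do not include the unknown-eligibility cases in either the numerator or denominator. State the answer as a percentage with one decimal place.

Eligible (known): 76 + 59 + 32 = 167
e = 167 / (167 + 65) = 167 / 232 = 0.7198

72.0%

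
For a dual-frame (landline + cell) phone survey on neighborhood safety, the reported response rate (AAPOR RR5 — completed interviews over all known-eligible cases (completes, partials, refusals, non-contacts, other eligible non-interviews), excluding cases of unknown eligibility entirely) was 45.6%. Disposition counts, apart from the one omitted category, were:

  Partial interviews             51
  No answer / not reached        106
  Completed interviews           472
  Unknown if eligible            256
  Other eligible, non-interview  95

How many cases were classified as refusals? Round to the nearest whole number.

311

RR5 = 472 / D = 0.456
D = 472 / 0.456 = 1035.1
Other denominator terms total 724
refusals = 1035.1 − 724 ≈ 311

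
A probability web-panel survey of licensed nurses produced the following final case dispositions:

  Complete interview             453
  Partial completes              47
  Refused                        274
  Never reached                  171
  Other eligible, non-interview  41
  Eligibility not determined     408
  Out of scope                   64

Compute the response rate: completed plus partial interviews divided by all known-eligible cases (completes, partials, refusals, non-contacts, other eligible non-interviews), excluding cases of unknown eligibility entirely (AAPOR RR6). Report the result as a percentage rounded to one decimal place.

Numerator = 453 + 47 = 500
Denominator = 453 + 47 + 274 + 171 + 41 = 986
RR6 = 500 / 986 = 0.5071

50.7%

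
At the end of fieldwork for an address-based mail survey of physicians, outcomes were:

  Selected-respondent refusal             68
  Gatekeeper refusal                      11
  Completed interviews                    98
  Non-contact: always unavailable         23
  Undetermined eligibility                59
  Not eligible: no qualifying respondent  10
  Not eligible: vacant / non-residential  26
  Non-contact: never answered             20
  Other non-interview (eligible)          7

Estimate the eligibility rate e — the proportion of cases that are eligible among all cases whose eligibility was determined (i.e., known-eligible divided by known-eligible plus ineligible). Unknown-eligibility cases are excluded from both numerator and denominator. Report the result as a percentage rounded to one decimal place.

86.3%

Refusals = 11 + 68 = 79
Non-contacts = 20 + 23 = 43
Out of scope = 10 + 26 = 36
Known eligible: 98 + 79 + 43 + 7 = 227
e = 227 / (227 + 36) = 227 / 263 = 0.8631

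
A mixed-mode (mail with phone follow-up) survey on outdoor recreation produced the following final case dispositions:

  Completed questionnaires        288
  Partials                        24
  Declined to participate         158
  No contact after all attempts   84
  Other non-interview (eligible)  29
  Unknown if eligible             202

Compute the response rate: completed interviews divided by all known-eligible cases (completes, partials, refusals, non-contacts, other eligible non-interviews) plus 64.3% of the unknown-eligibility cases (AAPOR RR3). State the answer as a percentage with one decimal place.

40.4%

Numerator: 288
Known eligible: 288 + 24 + 158 + 84 + 29 = 583
Eligible share of unknowns: 0.6430 × 202 = 129.89
Base: 583 + 129.89 = 712.89
RR3 = 288 / 712.89 = 0.4040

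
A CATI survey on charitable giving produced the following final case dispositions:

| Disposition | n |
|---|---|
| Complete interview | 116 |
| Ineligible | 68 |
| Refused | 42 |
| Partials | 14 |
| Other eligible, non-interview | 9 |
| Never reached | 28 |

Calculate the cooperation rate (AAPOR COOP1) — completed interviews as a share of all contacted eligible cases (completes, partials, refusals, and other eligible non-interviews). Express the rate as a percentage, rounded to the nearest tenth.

64.1%

Top = 116
Denominator = 116 + 14 + 42 + 9 = 181
COOP1 = 116 / 181 = 0.6409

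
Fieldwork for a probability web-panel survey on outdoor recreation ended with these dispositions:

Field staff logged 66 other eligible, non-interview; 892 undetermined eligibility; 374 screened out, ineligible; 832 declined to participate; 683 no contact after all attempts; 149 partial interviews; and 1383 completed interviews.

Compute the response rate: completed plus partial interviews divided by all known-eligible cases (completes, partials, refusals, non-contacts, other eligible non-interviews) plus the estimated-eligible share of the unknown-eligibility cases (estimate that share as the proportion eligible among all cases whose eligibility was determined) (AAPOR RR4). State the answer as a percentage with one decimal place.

Num → 1383 + 149 = 1532
Eligible (known) → 1383 + 149 + 832 + 683 + 66 = 3113
e = 3113 / (3113 + 374) = 3113 / 3487 = 0.8927
Eligible share of unknowns → 0.8927 × 892 = 796.29
Denominator → 3113 + 796.29 = 3909.29
RR4 = 1532 / 3909.29 = 0.3919

39.2%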